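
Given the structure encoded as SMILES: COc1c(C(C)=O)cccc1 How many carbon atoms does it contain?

9

Count every carbon token in the SMILES (each C, including those in ring-closure positions and inside branches).
Carbon count: 9.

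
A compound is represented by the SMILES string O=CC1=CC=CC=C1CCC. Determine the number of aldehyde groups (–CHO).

1

The aldehyde motif appears at heavy-atom position 2 in the SMILES.
Aldehyde count: 1.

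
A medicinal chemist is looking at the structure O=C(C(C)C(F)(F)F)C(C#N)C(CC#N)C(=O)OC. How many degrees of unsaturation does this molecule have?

Molecular formula: C11H11F3N2O3.
DoU = (2C + 2 + N − H − X) / 2, where X is the halogen count and O/S are ignored.
    = (2·11 + 2 + 2 − 11 − 3) / 2 = 12 / 2 = 6.

6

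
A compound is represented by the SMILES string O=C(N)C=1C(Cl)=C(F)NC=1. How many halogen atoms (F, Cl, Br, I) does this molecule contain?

Halogen atoms appear at heavy-atom positions 6, 8 (1×Cl, 1×F).
Other groups present: 1 amide.
Halogen count: 2.

2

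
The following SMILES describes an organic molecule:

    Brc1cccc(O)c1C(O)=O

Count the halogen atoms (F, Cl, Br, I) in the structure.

Halogen atoms appear at heavy-atom position 1 (1×Br).
Other groups present: 1 carboxylic acid, 1 hydroxyl.
Halogen count: 1.

1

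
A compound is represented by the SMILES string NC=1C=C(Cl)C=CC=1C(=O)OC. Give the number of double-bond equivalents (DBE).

5

Molecular formula: C8H8ClNO2.
DoU = (2C + 2 + N − H − X) / 2, where X is the halogen count and O/S are ignored.
    = (2·8 + 2 + 1 − 8 − 1) / 2 = 10 / 2 = 5.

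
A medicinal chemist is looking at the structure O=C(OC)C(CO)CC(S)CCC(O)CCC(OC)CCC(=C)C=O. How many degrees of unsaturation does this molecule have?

Degree of unsaturation = (number of rings) + (number of π bonds).
Ring closures in the SMILES: 0.
π bonds: 3 double bonds (each 1 DoU) → 3 DoU from unsaturation.
Total DoU = 0 + 3 = 3.

3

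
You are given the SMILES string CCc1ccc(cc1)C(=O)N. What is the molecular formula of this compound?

C9H11NO

Walk through each heavy atom and fill implicit hydrogens from standard valence (C 4, N 3, O 2, S 2, halogen 1); for lowercase aromatic atoms, an aromatic c carries 1 H when it has two neighbours and 0 H with three, and aromatic n carries 0 H:
  atom 1: C, bond orders sum to 1 (valence 4) → 3 H
  atom 2: C, bond orders sum to 2 (valence 4) → 2 H
  atom 3: aromatic c, 3 neighbours → 0 H
  atom 4: aromatic c, 2 neighbours → 1 H
  atom 5: aromatic c, 2 neighbours → 1 H
  atom 6: aromatic c, 3 neighbours → 0 H
  atom 7: aromatic c, 2 neighbours → 1 H
  atom 8: aromatic c, 2 neighbours → 1 H
  atom 9: C, bond orders sum to 4 (valence 4) → 0 H
  atom 10: O, bond orders sum to 2 (valence 2) → 0 H
  atom 11: N, bond orders sum to 1 (valence 3) → 2 H
Totals → C:9, H:11, N:1, O:1.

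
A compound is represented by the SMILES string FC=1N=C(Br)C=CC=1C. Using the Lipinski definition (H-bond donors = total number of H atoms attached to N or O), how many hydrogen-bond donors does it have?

Donors: find every N or O and count the H atoms it carries.
  atom 3 (N): bond orders sum to 3 → 0 H
Lipinski HBD = 0.

0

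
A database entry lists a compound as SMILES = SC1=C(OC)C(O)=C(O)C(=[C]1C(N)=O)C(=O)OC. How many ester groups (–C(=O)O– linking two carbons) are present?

1

The ester motif appears at heavy-atom position 15 in the SMILES.
Other groups present: 1 amide, 1 ether, 2 hydroxyl, 1 thiol.
Ester count: 1.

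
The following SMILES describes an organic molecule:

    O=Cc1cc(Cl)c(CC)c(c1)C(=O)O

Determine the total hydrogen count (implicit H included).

9

Walk through each heavy atom and fill implicit hydrogens from standard valence (C 4, N 3, O 2, S 2, halogen 1); for lowercase aromatic atoms, an aromatic c carries 1 H when it has two neighbours and 0 H with three, and aromatic n carries 0 H:
  atom 1: O, bond orders sum to 2 (valence 2) → 0 H
  atom 2: C, bond orders sum to 3 (valence 4) → 1 H
  atom 3: aromatic c, 3 neighbours → 0 H
  atom 4: aromatic c, 2 neighbours → 1 H
  atom 5: aromatic c, 3 neighbours → 0 H
  atom 6: Cl (halogen, monovalent) → 0 H
  atom 7: aromatic c, 3 neighbours → 0 H
  atom 8: C, bond orders sum to 2 (valence 4) → 2 H
  atom 9: C, bond orders sum to 1 (valence 4) → 3 H
  atom 10: aromatic c, 3 neighbours → 0 H
  atom 11: aromatic c, 2 neighbours → 1 H
  atom 12: C, bond orders sum to 4 (valence 4) → 0 H
  atom 13: O, bond orders sum to 2 (valence 2) → 0 H
  atom 14: O, bond orders sum to 1 (valence 2) → 1 H
Total hydrogens: 9.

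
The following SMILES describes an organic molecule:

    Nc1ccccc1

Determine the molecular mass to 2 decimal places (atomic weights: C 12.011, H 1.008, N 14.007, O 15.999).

93.13 g/mol

First, the molecular formula is C6H7N (counting implicit H from valence).
  C: 6 × 12.011 = 72.066
  H: 7 × 1.008 = 7.056
  N: 1 × 14.007 = 14.007
Sum: 6×12.011 + 7×1.008 + 1×14.007 = 93.129 → 93.13 g/mol.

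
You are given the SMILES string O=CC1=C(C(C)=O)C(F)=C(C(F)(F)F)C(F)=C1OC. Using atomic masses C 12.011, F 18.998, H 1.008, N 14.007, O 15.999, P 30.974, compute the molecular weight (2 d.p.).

282.16 g/mol

First, the molecular formula is C11H7F5O3 (counting implicit H from valence).
  C: 11 × 12.011 = 132.121
  F: 5 × 18.998 = 94.990
  H: 7 × 1.008 = 7.056
  O: 3 × 15.999 = 47.997
Sum: 11×12.011 + 5×18.998 + 7×1.008 + 3×15.999 = 282.164 → 282.16 g/mol.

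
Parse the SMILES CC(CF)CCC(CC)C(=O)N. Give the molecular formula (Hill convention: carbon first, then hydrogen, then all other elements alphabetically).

C9H18FNO

Walk through each heavy atom and fill implicit hydrogens from standard valence (C 4, N 3, O 2, S 2, halogen 1):
  atom 1: C, bond orders sum to 1 (valence 4) → 3 H
  atom 2: C, bond orders sum to 3 (valence 4) → 1 H
  atom 3: C, bond orders sum to 2 (valence 4) → 2 H
  atom 4: F (halogen, monovalent) → 0 H
  atom 5: C, bond orders sum to 2 (valence 4) → 2 H
  atom 6: C, bond orders sum to 2 (valence 4) → 2 H
  atom 7: C, bond orders sum to 3 (valence 4) → 1 H
  atom 8: C, bond orders sum to 2 (valence 4) → 2 H
  atom 9: C, bond orders sum to 1 (valence 4) → 3 H
  atom 10: C, bond orders sum to 4 (valence 4) → 0 H
  atom 11: O, bond orders sum to 2 (valence 2) → 0 H
  atom 12: N, bond orders sum to 1 (valence 3) → 2 H
Totals → C:9, H:18, F:1, N:1, O:1.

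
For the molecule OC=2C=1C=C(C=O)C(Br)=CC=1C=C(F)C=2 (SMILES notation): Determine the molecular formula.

Walk through each heavy atom and fill implicit hydrogens from standard valence (C 4, N 3, O 2, S 2, halogen 1):
  atom 1: O, bond orders sum to 1 (valence 2) → 1 H
  atom 2: C, bond orders sum to 4 (valence 4) → 0 H
  atom 3: C, bond orders sum to 4 (valence 4) → 0 H
  atom 4: C, bond orders sum to 3 (valence 4) → 1 H
  atom 5: C, bond orders sum to 4 (valence 4) → 0 H
  atom 6: C, bond orders sum to 3 (valence 4) → 1 H
  atom 7: O, bond orders sum to 2 (valence 2) → 0 H
  atom 8: C, bond orders sum to 4 (valence 4) → 0 H
  atom 9: Br (halogen, monovalent) → 0 H
  atom 10: C, bond orders sum to 3 (valence 4) → 1 H
  atom 11: C, bond orders sum to 4 (valence 4) → 0 H
  atom 12: C, bond orders sum to 3 (valence 4) → 1 H
  atom 13: C, bond orders sum to 4 (valence 4) → 0 H
  atom 14: F (halogen, monovalent) → 0 H
  atom 15: C, bond orders sum to 3 (valence 4) → 1 H
Totals → C:11, H:6, Br:1, F:1, O:2.

C11H6BrFO2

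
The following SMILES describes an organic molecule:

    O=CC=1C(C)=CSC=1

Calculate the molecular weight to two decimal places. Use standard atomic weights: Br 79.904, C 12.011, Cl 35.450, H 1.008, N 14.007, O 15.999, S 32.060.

First, the molecular formula is C6H6OS (counting implicit H from valence).
  C: 6 × 12.011 = 72.066
  H: 6 × 1.008 = 6.048
  O: 1 × 15.999 = 15.999
  S: 1 × 32.060 = 32.060
Sum: 6×12.011 + 6×1.008 + 1×15.999 + 1×32.060 = 126.173 → 126.17 g/mol.

126.17 g/mol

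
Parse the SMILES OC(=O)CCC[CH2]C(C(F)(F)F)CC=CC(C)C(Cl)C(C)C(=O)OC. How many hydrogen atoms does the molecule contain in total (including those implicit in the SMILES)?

Walk through each heavy atom and fill implicit hydrogens from standard valence (C 4, N 3, O 2, S 2, halogen 1):
  atom 1: O, bond orders sum to 1 (valence 2) → 1 H
  atom 2: C, bond orders sum to 4 (valence 4) → 0 H
  atom 3: O, bond orders sum to 2 (valence 2) → 0 H
  atom 4: C, bond orders sum to 2 (valence 4) → 2 H
  atom 5: C, bond orders sum to 2 (valence 4) → 2 H
  atom 6: C, bond orders sum to 2 (valence 4) → 2 H
  atom 7: C with explicit H count 2
  atom 8: C, bond orders sum to 3 (valence 4) → 1 H
  atom 9: C, bond orders sum to 4 (valence 4) → 0 H
  atom 10: F (halogen, monovalent) → 0 H
  atom 11: F (halogen, monovalent) → 0 H
  atom 12: F (halogen, monovalent) → 0 H
  atom 13: C, bond orders sum to 2 (valence 4) → 2 H
  atom 14: C, bond orders sum to 3 (valence 4) → 1 H
  atom 15: C, bond orders sum to 3 (valence 4) → 1 H
  atom 16: C, bond orders sum to 3 (valence 4) → 1 H
  atom 17: C, bond orders sum to 1 (valence 4) → 3 H
  atom 18: C, bond orders sum to 3 (valence 4) → 1 H
  atom 19: Cl (halogen, monovalent) → 0 H
  atom 20: C, bond orders sum to 3 (valence 4) → 1 H
  atom 21: C, bond orders sum to 1 (valence 4) → 3 H
  atom 22: C, bond orders sum to 4 (valence 4) → 0 H
  atom 23: O, bond orders sum to 2 (valence 2) → 0 H
  atom 24: O, bond orders sum to 2 (valence 2) → 0 H
  atom 25: C, bond orders sum to 1 (valence 4) → 3 H
Total hydrogens: 26.

26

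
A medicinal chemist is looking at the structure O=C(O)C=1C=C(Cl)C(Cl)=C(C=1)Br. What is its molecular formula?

Walk through each heavy atom and fill implicit hydrogens from standard valence (C 4, N 3, O 2, S 2, halogen 1):
  atom 1: O, bond orders sum to 2 (valence 2) → 0 H
  atom 2: C, bond orders sum to 4 (valence 4) → 0 H
  atom 3: O, bond orders sum to 1 (valence 2) → 1 H
  atom 4: C, bond orders sum to 4 (valence 4) → 0 H
  atom 5: C, bond orders sum to 3 (valence 4) → 1 H
  atom 6: C, bond orders sum to 4 (valence 4) → 0 H
  atom 7: Cl (halogen, monovalent) → 0 H
  atom 8: C, bond orders sum to 4 (valence 4) → 0 H
  atom 9: Cl (halogen, monovalent) → 0 H
  atom 10: C, bond orders sum to 4 (valence 4) → 0 H
  atom 11: C, bond orders sum to 3 (valence 4) → 1 H
  atom 12: Br (halogen, monovalent) → 0 H
Totals → C:7, H:3, Br:1, Cl:2, O:2.

C7H3BrCl2O2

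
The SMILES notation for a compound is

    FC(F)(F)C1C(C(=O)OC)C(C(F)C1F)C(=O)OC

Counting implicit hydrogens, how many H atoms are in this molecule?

11

Walk through each heavy atom and fill implicit hydrogens from standard valence (C 4, N 3, O 2, S 2, halogen 1):
  atom 1: F (halogen, monovalent) → 0 H
  atom 2: C, bond orders sum to 4 (valence 4) → 0 H
  atom 3: F (halogen, monovalent) → 0 H
  atom 4: F (halogen, monovalent) → 0 H
  atom 5: C, bond orders sum to 3 (valence 4) → 1 H
  atom 6: C, bond orders sum to 3 (valence 4) → 1 H
  atom 7: C, bond orders sum to 4 (valence 4) → 0 H
  atom 8: O, bond orders sum to 2 (valence 2) → 0 H
  atom 9: O, bond orders sum to 2 (valence 2) → 0 H
  atom 10: C, bond orders sum to 1 (valence 4) → 3 H
  atom 11: C, bond orders sum to 3 (valence 4) → 1 H
  atom 12: C, bond orders sum to 3 (valence 4) → 1 H
  atom 13: F (halogen, monovalent) → 0 H
  atom 14: C, bond orders sum to 3 (valence 4) → 1 H
  atom 15: F (halogen, monovalent) → 0 H
  atom 16: C, bond orders sum to 4 (valence 4) → 0 H
  atom 17: O, bond orders sum to 2 (valence 2) → 0 H
  atom 18: O, bond orders sum to 2 (valence 2) → 0 H
  atom 19: C, bond orders sum to 1 (valence 4) → 3 H
Total hydrogens: 11.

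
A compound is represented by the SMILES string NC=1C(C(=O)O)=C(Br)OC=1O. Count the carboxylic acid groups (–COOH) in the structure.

1

The carboxylic acid motif appears at heavy-atom position 4 in the SMILES.
Other groups present: 1 hydroxyl, 1 primary amine.
Carboxylic acid count: 1.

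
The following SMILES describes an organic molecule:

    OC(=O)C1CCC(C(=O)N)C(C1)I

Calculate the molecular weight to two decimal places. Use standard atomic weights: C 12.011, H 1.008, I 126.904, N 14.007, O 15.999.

First, the molecular formula is C8H12INO3 (counting implicit H from valence).
  C: 8 × 12.011 = 96.088
  H: 12 × 1.008 = 12.096
  I: 1 × 126.904 = 126.904
  N: 1 × 14.007 = 14.007
  O: 3 × 15.999 = 47.997
Sum: 8×12.011 + 12×1.008 + 1×126.904 + 1×14.007 + 3×15.999 = 297.092 → 297.09 g/mol.

297.09 g/mol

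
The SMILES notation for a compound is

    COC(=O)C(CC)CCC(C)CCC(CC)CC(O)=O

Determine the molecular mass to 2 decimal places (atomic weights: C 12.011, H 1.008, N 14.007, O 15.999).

First, the molecular formula is C16H30O4 (counting implicit H from valence).
  C: 16 × 12.011 = 192.176
  H: 30 × 1.008 = 30.240
  O: 4 × 15.999 = 63.996
Sum: 16×12.011 + 30×1.008 + 4×15.999 = 286.412 → 286.41 g/mol.

286.41 g/mol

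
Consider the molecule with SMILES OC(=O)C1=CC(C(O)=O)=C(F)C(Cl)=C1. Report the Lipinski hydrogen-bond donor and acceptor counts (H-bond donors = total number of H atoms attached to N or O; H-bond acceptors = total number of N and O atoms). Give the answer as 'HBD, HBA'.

2, 4

Donors: find every N or O and count the H atoms it carries.
  atom 1 (O): bond orders sum to 1 → 1 H
  atom 3 (O): bond orders sum to 2 → 0 H
  atom 8 (O): bond orders sum to 1 → 1 H
  atom 9 (O): bond orders sum to 2 → 0 H
Lipinski HBD = 2.
Acceptors: N atoms = 0, O atoms = 4 → HBA = 4.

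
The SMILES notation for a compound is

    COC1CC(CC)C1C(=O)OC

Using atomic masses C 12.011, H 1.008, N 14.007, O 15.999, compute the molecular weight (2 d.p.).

172.22 g/mol

First, the molecular formula is C9H16O3 (counting implicit H from valence).
  C: 9 × 12.011 = 108.099
  H: 16 × 1.008 = 16.128
  O: 3 × 15.999 = 47.997
Sum: 9×12.011 + 16×1.008 + 3×15.999 = 172.224 → 172.22 g/mol.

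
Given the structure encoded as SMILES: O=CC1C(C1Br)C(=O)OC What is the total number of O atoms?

Scan the SMILES for O atoms (remember two-letter symbols like Cl and Br are single atoms).
Oxygen count: 3.

3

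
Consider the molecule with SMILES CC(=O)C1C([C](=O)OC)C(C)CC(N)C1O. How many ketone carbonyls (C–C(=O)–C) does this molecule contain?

The ketone motif appears at heavy-atom position 2 in the SMILES.
Other groups present: 1 ester, 1 hydroxyl, 1 primary amine.
Ketone count: 1.

1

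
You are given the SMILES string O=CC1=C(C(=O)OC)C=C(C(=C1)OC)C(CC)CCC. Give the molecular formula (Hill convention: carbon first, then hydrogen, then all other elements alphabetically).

Walk through each heavy atom and fill implicit hydrogens from standard valence (C 4, N 3, O 2, S 2, halogen 1):
  atom 1: O, bond orders sum to 2 (valence 2) → 0 H
  atom 2: C, bond orders sum to 3 (valence 4) → 1 H
  atom 3: C, bond orders sum to 4 (valence 4) → 0 H
  atom 4: C, bond orders sum to 4 (valence 4) → 0 H
  atom 5: C, bond orders sum to 4 (valence 4) → 0 H
  atom 6: O, bond orders sum to 2 (valence 2) → 0 H
  atom 7: O, bond orders sum to 2 (valence 2) → 0 H
  atom 8: C, bond orders sum to 1 (valence 4) → 3 H
  atom 9: C, bond orders sum to 3 (valence 4) → 1 H
  atom 10: C, bond orders sum to 4 (valence 4) → 0 H
  atom 11: C, bond orders sum to 4 (valence 4) → 0 H
  atom 12: C, bond orders sum to 3 (valence 4) → 1 H
  atom 13: O, bond orders sum to 2 (valence 2) → 0 H
  atom 14: C, bond orders sum to 1 (valence 4) → 3 H
  atom 15: C, bond orders sum to 3 (valence 4) → 1 H
  atom 16: C, bond orders sum to 2 (valence 4) → 2 H
  atom 17: C, bond orders sum to 1 (valence 4) → 3 H
  atom 18: C, bond orders sum to 2 (valence 4) → 2 H
  atom 19: C, bond orders sum to 2 (valence 4) → 2 H
  atom 20: C, bond orders sum to 1 (valence 4) → 3 H
Totals → C:16, H:22, O:4.
In Hill order: C16H22O4.

C16H22O4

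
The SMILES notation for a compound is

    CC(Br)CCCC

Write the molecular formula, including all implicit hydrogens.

C6H13Br

Walk through each heavy atom and fill implicit hydrogens from standard valence (C 4, N 3, O 2, S 2, halogen 1):
  atom 1: C, bond orders sum to 1 (valence 4) → 3 H
  atom 2: C, bond orders sum to 3 (valence 4) → 1 H
  atom 3: Br (halogen, monovalent) → 0 H
  atom 4: C, bond orders sum to 2 (valence 4) → 2 H
  atom 5: C, bond orders sum to 2 (valence 4) → 2 H
  atom 6: C, bond orders sum to 2 (valence 4) → 2 H
  atom 7: C, bond orders sum to 1 (valence 4) → 3 H
Totals → C:6, H:13, Br:1.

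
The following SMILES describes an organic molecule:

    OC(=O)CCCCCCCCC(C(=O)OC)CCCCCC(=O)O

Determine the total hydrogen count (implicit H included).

Walk through each heavy atom and fill implicit hydrogens from standard valence (C 4, N 3, O 2, S 2, halogen 1):
  atom 1: O, bond orders sum to 1 (valence 2) → 1 H
  atom 2: C, bond orders sum to 4 (valence 4) → 0 H
  atom 3: O, bond orders sum to 2 (valence 2) → 0 H
  atom 4: C, bond orders sum to 2 (valence 4) → 2 H
  atom 5: C, bond orders sum to 2 (valence 4) → 2 H
  atom 6: C, bond orders sum to 2 (valence 4) → 2 H
  atom 7: C, bond orders sum to 2 (valence 4) → 2 H
  atom 8: C, bond orders sum to 2 (valence 4) → 2 H
  atom 9: C, bond orders sum to 2 (valence 4) → 2 H
  atom 10: C, bond orders sum to 2 (valence 4) → 2 H
  atom 11: C, bond orders sum to 2 (valence 4) → 2 H
  atom 12: C, bond orders sum to 3 (valence 4) → 1 H
  atom 13: C, bond orders sum to 4 (valence 4) → 0 H
  atom 14: O, bond orders sum to 2 (valence 2) → 0 H
  atom 15: O, bond orders sum to 2 (valence 2) → 0 H
  atom 16: C, bond orders sum to 1 (valence 4) → 3 H
  atom 17: C, bond orders sum to 2 (valence 4) → 2 H
  atom 18: C, bond orders sum to 2 (valence 4) → 2 H
  atom 19: C, bond orders sum to 2 (valence 4) → 2 H
  atom 20: C, bond orders sum to 2 (valence 4) → 2 H
  atom 21: C, bond orders sum to 2 (valence 4) → 2 H
  atom 22: C, bond orders sum to 4 (valence 4) → 0 H
  atom 23: O, bond orders sum to 2 (valence 2) → 0 H
  atom 24: O, bond orders sum to 1 (valence 2) → 1 H
Total hydrogens: 32.

32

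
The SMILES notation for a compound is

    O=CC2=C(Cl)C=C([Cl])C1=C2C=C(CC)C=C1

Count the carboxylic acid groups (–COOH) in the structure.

0

Scan the SMILES for the carboxylic acid motif — none present.
Groups that are present: 1 aldehyde.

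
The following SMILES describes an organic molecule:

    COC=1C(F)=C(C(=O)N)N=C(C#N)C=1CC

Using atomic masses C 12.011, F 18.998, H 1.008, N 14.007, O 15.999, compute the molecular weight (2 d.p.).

First, the molecular formula is C10H10FN3O2 (counting implicit H from valence).
  C: 10 × 12.011 = 120.110
  F: 1 × 18.998 = 18.998
  H: 10 × 1.008 = 10.080
  N: 3 × 14.007 = 42.021
  O: 2 × 15.999 = 31.998
Sum: 10×12.011 + 1×18.998 + 10×1.008 + 3×14.007 + 2×15.999 = 223.207 → 223.21 g/mol.

223.21 g/mol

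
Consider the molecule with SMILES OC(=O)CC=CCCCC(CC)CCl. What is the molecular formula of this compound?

C11H19ClO2

Walk through each heavy atom and fill implicit hydrogens from standard valence (C 4, N 3, O 2, S 2, halogen 1):
  atom 1: O, bond orders sum to 1 (valence 2) → 1 H
  atom 2: C, bond orders sum to 4 (valence 4) → 0 H
  atom 3: O, bond orders sum to 2 (valence 2) → 0 H
  atom 4: C, bond orders sum to 2 (valence 4) → 2 H
  atom 5: C, bond orders sum to 3 (valence 4) → 1 H
  atom 6: C, bond orders sum to 3 (valence 4) → 1 H
  atom 7: C, bond orders sum to 2 (valence 4) → 2 H
  atom 8: C, bond orders sum to 2 (valence 4) → 2 H
  atom 9: C, bond orders sum to 2 (valence 4) → 2 H
  atom 10: C, bond orders sum to 3 (valence 4) → 1 H
  atom 11: C, bond orders sum to 2 (valence 4) → 2 H
  atom 12: C, bond orders sum to 1 (valence 4) → 3 H
  atom 13: C, bond orders sum to 2 (valence 4) → 2 H
  atom 14: Cl (halogen, monovalent) → 0 H
Totals → C:11, H:19, Cl:1, O:2.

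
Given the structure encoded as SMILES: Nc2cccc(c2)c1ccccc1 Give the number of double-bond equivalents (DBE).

8

Molecular formula: C12H11N.
DoU = (2C + 2 + N − H − X) / 2, where X is the halogen count and O/S are ignored.
    = (2·12 + 2 + 1 − 11 − 0) / 2 = 16 / 2 = 8.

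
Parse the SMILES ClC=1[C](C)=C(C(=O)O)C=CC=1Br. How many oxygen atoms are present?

Scan the SMILES for O atoms (remember two-letter symbols like Cl and Br are single atoms).
Oxygen count: 2.

2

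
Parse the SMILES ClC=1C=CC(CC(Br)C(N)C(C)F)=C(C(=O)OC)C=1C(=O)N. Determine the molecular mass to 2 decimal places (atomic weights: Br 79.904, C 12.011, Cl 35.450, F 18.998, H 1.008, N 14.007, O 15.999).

395.65 g/mol

First, the molecular formula is C14H17BrClFN2O3 (counting implicit H from valence).
  Br: 1 × 79.904 = 79.904
  C: 14 × 12.011 = 168.154
  Cl: 1 × 35.450 = 35.450
  F: 1 × 18.998 = 18.998
  H: 17 × 1.008 = 17.136
  N: 2 × 14.007 = 28.014
  O: 3 × 15.999 = 47.997
Sum: 1×79.904 + 14×12.011 + 1×35.450 + 1×18.998 + 17×1.008 + 2×14.007 + 3×15.999 = 395.653 → 395.65 g/mol.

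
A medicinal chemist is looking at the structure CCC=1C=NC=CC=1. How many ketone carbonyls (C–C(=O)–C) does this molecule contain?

Scan the SMILES for the ketone motif — none present.

0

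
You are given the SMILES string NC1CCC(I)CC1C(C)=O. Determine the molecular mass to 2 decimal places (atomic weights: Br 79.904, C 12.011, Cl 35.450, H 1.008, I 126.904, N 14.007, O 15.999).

267.11 g/mol

First, the molecular formula is C8H14INO (counting implicit H from valence).
  C: 8 × 12.011 = 96.088
  H: 14 × 1.008 = 14.112
  I: 1 × 126.904 = 126.904
  N: 1 × 14.007 = 14.007
  O: 1 × 15.999 = 15.999
Sum: 8×12.011 + 14×1.008 + 1×126.904 + 1×14.007 + 1×15.999 = 267.110 → 267.11 g/mol.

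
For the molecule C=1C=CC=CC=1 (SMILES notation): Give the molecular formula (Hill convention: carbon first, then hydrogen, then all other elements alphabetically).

C6H6

Walk through each heavy atom and fill implicit hydrogens from standard valence (C 4, N 3, O 2, S 2, halogen 1):
  atom 1: C, bond orders sum to 3 (valence 4) → 1 H
  atom 2: C, bond orders sum to 3 (valence 4) → 1 H
  atom 3: C, bond orders sum to 3 (valence 4) → 1 H
  atom 4: C, bond orders sum to 3 (valence 4) → 1 H
  atom 5: C, bond orders sum to 3 (valence 4) → 1 H
  atom 6: C, bond orders sum to 3 (valence 4) → 1 H
Totals → C:6, H:6.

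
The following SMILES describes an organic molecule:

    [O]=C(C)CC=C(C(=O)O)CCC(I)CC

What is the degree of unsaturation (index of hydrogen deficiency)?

3

Molecular formula: C11H17IO3.
DoU = (2C + 2 + N − H − X) / 2, where X is the halogen count and O/S are ignored.
    = (2·11 + 2 + 0 − 17 − 1) / 2 = 6 / 2 = 3.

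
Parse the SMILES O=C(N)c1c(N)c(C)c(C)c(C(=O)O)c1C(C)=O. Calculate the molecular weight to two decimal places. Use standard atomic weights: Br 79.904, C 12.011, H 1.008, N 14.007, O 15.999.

250.25 g/mol

First, the molecular formula is C12H14N2O4 (counting implicit H from valence).
  C: 12 × 12.011 = 144.132
  H: 14 × 1.008 = 14.112
  N: 2 × 14.007 = 28.014
  O: 4 × 15.999 = 63.996
Sum: 12×12.011 + 14×1.008 + 2×14.007 + 4×15.999 = 250.254 → 250.25 g/mol.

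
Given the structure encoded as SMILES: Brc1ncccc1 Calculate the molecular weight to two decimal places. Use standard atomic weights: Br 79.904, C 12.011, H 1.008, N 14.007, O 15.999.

First, the molecular formula is C5H4BrN (counting implicit H from valence).
  Br: 1 × 79.904 = 79.904
  C: 5 × 12.011 = 60.055
  H: 4 × 1.008 = 4.032
  N: 1 × 14.007 = 14.007
Sum: 1×79.904 + 5×12.011 + 4×1.008 + 1×14.007 = 157.998 → 158.00 g/mol.

158.00 g/mol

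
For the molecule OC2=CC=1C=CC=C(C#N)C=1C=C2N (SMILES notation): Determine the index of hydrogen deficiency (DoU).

Molecular formula: C11H8N2O.
DoU = (2C + 2 + N − H − X) / 2, where X is the halogen count and O/S are ignored.
    = (2·11 + 2 + 2 − 8 − 0) / 2 = 18 / 2 = 9.

9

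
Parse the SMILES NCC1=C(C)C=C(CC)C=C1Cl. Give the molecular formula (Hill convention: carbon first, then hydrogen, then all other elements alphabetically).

C10H14ClN

Walk through each heavy atom and fill implicit hydrogens from standard valence (C 4, N 3, O 2, S 2, halogen 1):
  atom 1: N, bond orders sum to 1 (valence 3) → 2 H
  atom 2: C, bond orders sum to 2 (valence 4) → 2 H
  atom 3: C, bond orders sum to 4 (valence 4) → 0 H
  atom 4: C, bond orders sum to 4 (valence 4) → 0 H
  atom 5: C, bond orders sum to 1 (valence 4) → 3 H
  atom 6: C, bond orders sum to 3 (valence 4) → 1 H
  atom 7: C, bond orders sum to 4 (valence 4) → 0 H
  atom 8: C, bond orders sum to 2 (valence 4) → 2 H
  atom 9: C, bond orders sum to 1 (valence 4) → 3 H
  atom 10: C, bond orders sum to 3 (valence 4) → 1 H
  atom 11: C, bond orders sum to 4 (valence 4) → 0 H
  atom 12: Cl (halogen, monovalent) → 0 H
Totals → C:10, H:14, Cl:1, N:1.
In Hill order: C10H14ClN.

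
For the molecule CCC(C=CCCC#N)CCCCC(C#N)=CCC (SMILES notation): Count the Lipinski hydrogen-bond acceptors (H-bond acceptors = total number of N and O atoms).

2

N atoms: 2; O atoms: 0.
Lipinski HBA = 2 + 0 = 2.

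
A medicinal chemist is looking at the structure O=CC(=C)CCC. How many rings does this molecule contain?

0

In SMILES, each pair of matching ring-closure digits denotes one ring-closing bond; the number of such bonds equals the number of independent rings.
Ring-closure bonds here: 0.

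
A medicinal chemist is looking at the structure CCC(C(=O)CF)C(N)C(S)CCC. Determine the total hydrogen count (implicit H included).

Walk through each heavy atom and fill implicit hydrogens from standard valence (C 4, N 3, O 2, S 2, halogen 1):
  atom 1: C, bond orders sum to 1 (valence 4) → 3 H
  atom 2: C, bond orders sum to 2 (valence 4) → 2 H
  atom 3: C, bond orders sum to 3 (valence 4) → 1 H
  atom 4: C, bond orders sum to 4 (valence 4) → 0 H
  atom 5: O, bond orders sum to 2 (valence 2) → 0 H
  atom 6: C, bond orders sum to 2 (valence 4) → 2 H
  atom 7: F (halogen, monovalent) → 0 H
  atom 8: C, bond orders sum to 3 (valence 4) → 1 H
  atom 9: N, bond orders sum to 1 (valence 3) → 2 H
  atom 10: C, bond orders sum to 3 (valence 4) → 1 H
  atom 11: S, bond orders sum to 1 (valence 2) → 1 H
  atom 12: C, bond orders sum to 2 (valence 4) → 2 H
  atom 13: C, bond orders sum to 2 (valence 4) → 2 H
  atom 14: C, bond orders sum to 1 (valence 4) → 3 H
Total hydrogens: 20.

20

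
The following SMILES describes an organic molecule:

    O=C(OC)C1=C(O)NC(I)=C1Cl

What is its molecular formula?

Walk through each heavy atom and fill implicit hydrogens from standard valence (C 4, N 3, O 2, S 2, halogen 1):
  atom 1: O, bond orders sum to 2 (valence 2) → 0 H
  atom 2: C, bond orders sum to 4 (valence 4) → 0 H
  atom 3: O, bond orders sum to 2 (valence 2) → 0 H
  atom 4: C, bond orders sum to 1 (valence 4) → 3 H
  atom 5: C, bond orders sum to 4 (valence 4) → 0 H
  atom 6: C, bond orders sum to 4 (valence 4) → 0 H
  atom 7: O, bond orders sum to 1 (valence 2) → 1 H
  atom 8: N, bond orders sum to 2 (valence 3) → 1 H
  atom 9: C, bond orders sum to 4 (valence 4) → 0 H
  atom 10: I (halogen, monovalent) → 0 H
  atom 11: C, bond orders sum to 4 (valence 4) → 0 H
  atom 12: Cl (halogen, monovalent) → 0 H
Totals → C:6, H:5, Cl:1, I:1, N:1, O:3.
In Hill order: C6H5ClINO3.

C6H5ClINO3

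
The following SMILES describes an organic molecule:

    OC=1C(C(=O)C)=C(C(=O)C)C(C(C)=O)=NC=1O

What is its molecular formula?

C11H11NO5

Walk through each heavy atom and fill implicit hydrogens from standard valence (C 4, N 3, O 2, S 2, halogen 1):
  atom 1: O, bond orders sum to 1 (valence 2) → 1 H
  atom 2: C, bond orders sum to 4 (valence 4) → 0 H
  atom 3: C, bond orders sum to 4 (valence 4) → 0 H
  atom 4: C, bond orders sum to 4 (valence 4) → 0 H
  atom 5: O, bond orders sum to 2 (valence 2) → 0 H
  atom 6: C, bond orders sum to 1 (valence 4) → 3 H
  atom 7: C, bond orders sum to 4 (valence 4) → 0 H
  atom 8: C, bond orders sum to 4 (valence 4) → 0 H
  atom 9: O, bond orders sum to 2 (valence 2) → 0 H
  atom 10: C, bond orders sum to 1 (valence 4) → 3 H
  atom 11: C, bond orders sum to 4 (valence 4) → 0 H
  atom 12: C, bond orders sum to 4 (valence 4) → 0 H
  atom 13: C, bond orders sum to 1 (valence 4) → 3 H
  atom 14: O, bond orders sum to 2 (valence 2) → 0 H
  atom 15: N, bond orders sum to 3 (valence 3) → 0 H
  atom 16: C, bond orders sum to 4 (valence 4) → 0 H
  atom 17: O, bond orders sum to 1 (valence 2) → 1 H
Totals → C:11, H:11, N:1, O:5.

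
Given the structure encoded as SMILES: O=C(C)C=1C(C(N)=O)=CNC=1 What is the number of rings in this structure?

In SMILES, each pair of matching ring-closure digits denotes one ring-closing bond; the number of such bonds equals the number of independent rings.
Ring-closure bonds here: 1.

1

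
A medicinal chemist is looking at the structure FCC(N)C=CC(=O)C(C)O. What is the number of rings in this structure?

0

In SMILES, each pair of matching ring-closure digits denotes one ring-closing bond; the number of such bonds equals the number of independent rings.
Ring-closure bonds here: 0.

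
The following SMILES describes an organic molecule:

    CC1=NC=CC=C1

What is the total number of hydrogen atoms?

Walk through each heavy atom and fill implicit hydrogens from standard valence (C 4, N 3, O 2, S 2, halogen 1):
  atom 1: C, bond orders sum to 1 (valence 4) → 3 H
  atom 2: C, bond orders sum to 4 (valence 4) → 0 H
  atom 3: N, bond orders sum to 3 (valence 3) → 0 H
  atom 4: C, bond orders sum to 3 (valence 4) → 1 H
  atom 5: C, bond orders sum to 3 (valence 4) → 1 H
  atom 6: C, bond orders sum to 3 (valence 4) → 1 H
  atom 7: C, bond orders sum to 3 (valence 4) → 1 H
Total hydrogens: 7.

7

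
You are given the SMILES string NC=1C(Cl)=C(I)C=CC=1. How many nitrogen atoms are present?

1

Scan the SMILES for N atoms (remember two-letter symbols like Cl and Br are single atoms).
Nitrogen count: 1.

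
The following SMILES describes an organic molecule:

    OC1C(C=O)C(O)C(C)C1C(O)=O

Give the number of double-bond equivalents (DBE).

Molecular formula: C8H12O5.
DoU = (2C + 2 + N − H − X) / 2, where X is the halogen count and O/S are ignored.
    = (2·8 + 2 + 0 − 12 − 0) / 2 = 6 / 2 = 3.

3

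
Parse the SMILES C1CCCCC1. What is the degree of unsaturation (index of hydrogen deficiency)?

Molecular formula: C6H12.
DoU = (2C + 2 + N − H − X) / 2, where X is the halogen count and O/S are ignored.
    = (2·6 + 2 + 0 − 12 − 0) / 2 = 2 / 2 = 1.

1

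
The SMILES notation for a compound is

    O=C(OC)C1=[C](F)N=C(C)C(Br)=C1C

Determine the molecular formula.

Walk through each heavy atom and fill implicit hydrogens from standard valence (C 4, N 3, O 2, S 2, halogen 1):
  atom 1: O, bond orders sum to 2 (valence 2) → 0 H
  atom 2: C, bond orders sum to 4 (valence 4) → 0 H
  atom 3: O, bond orders sum to 2 (valence 2) → 0 H
  atom 4: C, bond orders sum to 1 (valence 4) → 3 H
  atom 5: C, bond orders sum to 4 (valence 4) → 0 H
  atom 6: C with explicit H count 0
  atom 7: F (halogen, monovalent) → 0 H
  atom 8: N, bond orders sum to 3 (valence 3) → 0 H
  atom 9: C, bond orders sum to 4 (valence 4) → 0 H
  atom 10: C, bond orders sum to 1 (valence 4) → 3 H
  atom 11: C, bond orders sum to 4 (valence 4) → 0 H
  atom 12: Br (halogen, monovalent) → 0 H
  atom 13: C, bond orders sum to 4 (valence 4) → 0 H
  atom 14: C, bond orders sum to 1 (valence 4) → 3 H
Totals → C:9, H:9, Br:1, F:1, N:1, O:2.

C9H9BrFNO2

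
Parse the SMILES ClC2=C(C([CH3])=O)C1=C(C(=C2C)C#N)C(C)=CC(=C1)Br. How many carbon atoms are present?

15

Count every carbon token in the SMILES (each C, including those in ring-closure positions and inside branches).
Carbon count: 15.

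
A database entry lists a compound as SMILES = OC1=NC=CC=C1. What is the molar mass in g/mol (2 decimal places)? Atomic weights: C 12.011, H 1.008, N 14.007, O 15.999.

95.10 g/mol

First, the molecular formula is C5H5NO (counting implicit H from valence).
  C: 5 × 12.011 = 60.055
  H: 5 × 1.008 = 5.040
  N: 1 × 14.007 = 14.007
  O: 1 × 15.999 = 15.999
Sum: 5×12.011 + 5×1.008 + 1×14.007 + 1×15.999 = 95.101 → 95.10 g/mol.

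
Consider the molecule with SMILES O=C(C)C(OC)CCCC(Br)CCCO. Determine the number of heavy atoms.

Every atom symbol written in the SMILES (organic subset) is one heavy atom; implicit H are not written.
Heavy atoms by element → Br:1, C:11, O:3.
Total: 15.

15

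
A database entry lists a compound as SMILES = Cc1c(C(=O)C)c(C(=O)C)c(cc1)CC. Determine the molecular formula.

Walk through each heavy atom and fill implicit hydrogens from standard valence (C 4, N 3, O 2, S 2, halogen 1); for lowercase aromatic atoms, an aromatic c carries 1 H when it has two neighbours and 0 H with three, and aromatic n carries 0 H:
  atom 1: C, bond orders sum to 1 (valence 4) → 3 H
  atom 2: aromatic c, 3 neighbours → 0 H
  atom 3: aromatic c, 3 neighbours → 0 H
  atom 4: C, bond orders sum to 4 (valence 4) → 0 H
  atom 5: O, bond orders sum to 2 (valence 2) → 0 H
  atom 6: C, bond orders sum to 1 (valence 4) → 3 H
  atom 7: aromatic c, 3 neighbours → 0 H
  atom 8: C, bond orders sum to 4 (valence 4) → 0 H
  atom 9: O, bond orders sum to 2 (valence 2) → 0 H
  atom 10: C, bond orders sum to 1 (valence 4) → 3 H
  atom 11: aromatic c, 3 neighbours → 0 H
  atom 12: aromatic c, 2 neighbours → 1 H
  atom 13: aromatic c, 2 neighbours → 1 H
  atom 14: C, bond orders sum to 2 (valence 4) → 2 H
  atom 15: C, bond orders sum to 1 (valence 4) → 3 H
Totals → C:13, H:16, O:2.
In Hill order: C13H16O2.

C13H16O2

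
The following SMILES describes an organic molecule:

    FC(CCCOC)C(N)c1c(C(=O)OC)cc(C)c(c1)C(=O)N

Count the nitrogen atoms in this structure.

2

Scan the SMILES for N atoms (remember two-letter symbols like Cl and Br are single atoms).
Nitrogen count: 2.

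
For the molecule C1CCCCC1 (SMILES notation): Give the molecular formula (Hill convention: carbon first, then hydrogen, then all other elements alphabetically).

Walk through each heavy atom and fill implicit hydrogens from standard valence (C 4, N 3, O 2, S 2, halogen 1):
  atom 1: C, bond orders sum to 2 (valence 4) → 2 H
  atom 2: C, bond orders sum to 2 (valence 4) → 2 H
  atom 3: C, bond orders sum to 2 (valence 4) → 2 H
  atom 4: C, bond orders sum to 2 (valence 4) → 2 H
  atom 5: C, bond orders sum to 2 (valence 4) → 2 H
  atom 6: C, bond orders sum to 2 (valence 4) → 2 H
Totals → C:6, H:12.

C6H12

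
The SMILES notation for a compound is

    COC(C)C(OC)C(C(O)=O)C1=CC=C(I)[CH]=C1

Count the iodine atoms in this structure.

Scan the SMILES for I atoms (remember two-letter symbols like Cl and Br are single atoms).
Iodine count: 1.

1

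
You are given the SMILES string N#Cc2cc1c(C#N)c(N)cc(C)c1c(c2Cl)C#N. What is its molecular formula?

C14H7ClN4

Walk through each heavy atom and fill implicit hydrogens from standard valence (C 4, N 3, O 2, S 2, halogen 1); for lowercase aromatic atoms, an aromatic c carries 1 H when it has two neighbours and 0 H with three, and aromatic n carries 0 H:
  atom 1: N, bond orders sum to 3 (valence 3) → 0 H
  atom 2: C, bond orders sum to 4 (valence 4) → 0 H
  atom 3: aromatic c, 3 neighbours → 0 H
  atom 4: aromatic c, 2 neighbours → 1 H
  atom 5: aromatic c, 3 neighbours → 0 H
  atom 6: aromatic c, 3 neighbours → 0 H
  atom 7: C, bond orders sum to 4 (valence 4) → 0 H
  atom 8: N, bond orders sum to 3 (valence 3) → 0 H
  atom 9: aromatic c, 3 neighbours → 0 H
  atom 10: N, bond orders sum to 1 (valence 3) → 2 H
  atom 11: aromatic c, 2 neighbours → 1 H
  atom 12: aromatic c, 3 neighbours → 0 H
  atom 13: C, bond orders sum to 1 (valence 4) → 3 H
  atom 14: aromatic c, 3 neighbours → 0 H
  atom 15: aromatic c, 3 neighbours → 0 H
  atom 16: aromatic c, 3 neighbours → 0 H
  atom 17: Cl (halogen, monovalent) → 0 H
  atom 18: C, bond orders sum to 4 (valence 4) → 0 H
  atom 19: N, bond orders sum to 3 (valence 3) → 0 H
Totals → C:14, H:7, Cl:1, N:4.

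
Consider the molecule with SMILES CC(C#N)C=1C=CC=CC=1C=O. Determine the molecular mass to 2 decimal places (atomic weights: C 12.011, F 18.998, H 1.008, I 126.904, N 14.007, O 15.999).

159.19 g/mol

First, the molecular formula is C10H9NO (counting implicit H from valence).
  C: 10 × 12.011 = 120.110
  H: 9 × 1.008 = 9.072
  N: 1 × 14.007 = 14.007
  O: 1 × 15.999 = 15.999
Sum: 10×12.011 + 9×1.008 + 1×14.007 + 1×15.999 = 159.188 → 159.19 g/mol.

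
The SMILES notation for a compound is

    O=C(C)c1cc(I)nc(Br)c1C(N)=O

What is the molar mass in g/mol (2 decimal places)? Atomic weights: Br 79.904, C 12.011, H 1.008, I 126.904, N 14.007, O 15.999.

368.96 g/mol

First, the molecular formula is C8H6BrIN2O2 (counting implicit H from valence).
  Br: 1 × 79.904 = 79.904
  C: 8 × 12.011 = 96.088
  H: 6 × 1.008 = 6.048
  I: 1 × 126.904 = 126.904
  N: 2 × 14.007 = 28.014
  O: 2 × 15.999 = 31.998
Sum: 1×79.904 + 8×12.011 + 6×1.008 + 1×126.904 + 2×14.007 + 2×15.999 = 368.956 → 368.96 g/mol.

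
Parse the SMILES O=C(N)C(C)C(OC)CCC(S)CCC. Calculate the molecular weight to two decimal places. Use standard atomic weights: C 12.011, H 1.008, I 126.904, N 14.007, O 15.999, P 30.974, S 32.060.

First, the molecular formula is C11H23NO2S (counting implicit H from valence).
  C: 11 × 12.011 = 132.121
  H: 23 × 1.008 = 23.184
  N: 1 × 14.007 = 14.007
  O: 2 × 15.999 = 31.998
  S: 1 × 32.060 = 32.060
Sum: 11×12.011 + 23×1.008 + 1×14.007 + 2×15.999 + 1×32.060 = 233.370 → 233.37 g/mol.

233.37 g/mol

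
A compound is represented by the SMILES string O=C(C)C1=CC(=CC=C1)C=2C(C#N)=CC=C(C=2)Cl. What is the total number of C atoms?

Count every carbon token in the SMILES (each C, including those in ring-closure positions and inside branches).
Carbon count: 15.

15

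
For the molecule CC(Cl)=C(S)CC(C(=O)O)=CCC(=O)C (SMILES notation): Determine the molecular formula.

C10H13ClO3S

Walk through each heavy atom and fill implicit hydrogens from standard valence (C 4, N 3, O 2, S 2, halogen 1):
  atom 1: C, bond orders sum to 1 (valence 4) → 3 H
  atom 2: C, bond orders sum to 4 (valence 4) → 0 H
  atom 3: Cl (halogen, monovalent) → 0 H
  atom 4: C, bond orders sum to 4 (valence 4) → 0 H
  atom 5: S, bond orders sum to 1 (valence 2) → 1 H
  atom 6: C, bond orders sum to 2 (valence 4) → 2 H
  atom 7: C, bond orders sum to 4 (valence 4) → 0 H
  atom 8: C, bond orders sum to 4 (valence 4) → 0 H
  atom 9: O, bond orders sum to 2 (valence 2) → 0 H
  atom 10: O, bond orders sum to 1 (valence 2) → 1 H
  atom 11: C, bond orders sum to 3 (valence 4) → 1 H
  atom 12: C, bond orders sum to 2 (valence 4) → 2 H
  atom 13: C, bond orders sum to 4 (valence 4) → 0 H
  atom 14: O, bond orders sum to 2 (valence 2) → 0 H
  atom 15: C, bond orders sum to 1 (valence 4) → 3 H
Totals → C:10, H:13, Cl:1, O:3, S:1.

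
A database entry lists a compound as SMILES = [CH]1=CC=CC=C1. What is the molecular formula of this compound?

Walk through each heavy atom and fill implicit hydrogens from standard valence (C 4, N 3, O 2, S 2, halogen 1):
  atom 1: C with explicit H count 1
  atom 2: C, bond orders sum to 3 (valence 4) → 1 H
  atom 3: C, bond orders sum to 3 (valence 4) → 1 H
  atom 4: C, bond orders sum to 3 (valence 4) → 1 H
  atom 5: C, bond orders sum to 3 (valence 4) → 1 H
  atom 6: C, bond orders sum to 3 (valence 4) → 1 H
Totals → C:6, H:6.
In Hill order: C6H6.

C6H6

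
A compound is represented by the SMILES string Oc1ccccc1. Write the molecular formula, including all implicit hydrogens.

Walk through each heavy atom and fill implicit hydrogens from standard valence (C 4, N 3, O 2, S 2, halogen 1); for lowercase aromatic atoms, an aromatic c carries 1 H when it has two neighbours and 0 H with three, and aromatic n carries 0 H:
  atom 1: O, bond orders sum to 1 (valence 2) → 1 H
  atom 2: aromatic c, 3 neighbours → 0 H
  atom 3: aromatic c, 2 neighbours → 1 H
  atom 4: aromatic c, 2 neighbours → 1 H
  atom 5: aromatic c, 2 neighbours → 1 H
  atom 6: aromatic c, 2 neighbours → 1 H
  atom 7: aromatic c, 2 neighbours → 1 H
Totals → C:6, H:6, O:1.

C6H6O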